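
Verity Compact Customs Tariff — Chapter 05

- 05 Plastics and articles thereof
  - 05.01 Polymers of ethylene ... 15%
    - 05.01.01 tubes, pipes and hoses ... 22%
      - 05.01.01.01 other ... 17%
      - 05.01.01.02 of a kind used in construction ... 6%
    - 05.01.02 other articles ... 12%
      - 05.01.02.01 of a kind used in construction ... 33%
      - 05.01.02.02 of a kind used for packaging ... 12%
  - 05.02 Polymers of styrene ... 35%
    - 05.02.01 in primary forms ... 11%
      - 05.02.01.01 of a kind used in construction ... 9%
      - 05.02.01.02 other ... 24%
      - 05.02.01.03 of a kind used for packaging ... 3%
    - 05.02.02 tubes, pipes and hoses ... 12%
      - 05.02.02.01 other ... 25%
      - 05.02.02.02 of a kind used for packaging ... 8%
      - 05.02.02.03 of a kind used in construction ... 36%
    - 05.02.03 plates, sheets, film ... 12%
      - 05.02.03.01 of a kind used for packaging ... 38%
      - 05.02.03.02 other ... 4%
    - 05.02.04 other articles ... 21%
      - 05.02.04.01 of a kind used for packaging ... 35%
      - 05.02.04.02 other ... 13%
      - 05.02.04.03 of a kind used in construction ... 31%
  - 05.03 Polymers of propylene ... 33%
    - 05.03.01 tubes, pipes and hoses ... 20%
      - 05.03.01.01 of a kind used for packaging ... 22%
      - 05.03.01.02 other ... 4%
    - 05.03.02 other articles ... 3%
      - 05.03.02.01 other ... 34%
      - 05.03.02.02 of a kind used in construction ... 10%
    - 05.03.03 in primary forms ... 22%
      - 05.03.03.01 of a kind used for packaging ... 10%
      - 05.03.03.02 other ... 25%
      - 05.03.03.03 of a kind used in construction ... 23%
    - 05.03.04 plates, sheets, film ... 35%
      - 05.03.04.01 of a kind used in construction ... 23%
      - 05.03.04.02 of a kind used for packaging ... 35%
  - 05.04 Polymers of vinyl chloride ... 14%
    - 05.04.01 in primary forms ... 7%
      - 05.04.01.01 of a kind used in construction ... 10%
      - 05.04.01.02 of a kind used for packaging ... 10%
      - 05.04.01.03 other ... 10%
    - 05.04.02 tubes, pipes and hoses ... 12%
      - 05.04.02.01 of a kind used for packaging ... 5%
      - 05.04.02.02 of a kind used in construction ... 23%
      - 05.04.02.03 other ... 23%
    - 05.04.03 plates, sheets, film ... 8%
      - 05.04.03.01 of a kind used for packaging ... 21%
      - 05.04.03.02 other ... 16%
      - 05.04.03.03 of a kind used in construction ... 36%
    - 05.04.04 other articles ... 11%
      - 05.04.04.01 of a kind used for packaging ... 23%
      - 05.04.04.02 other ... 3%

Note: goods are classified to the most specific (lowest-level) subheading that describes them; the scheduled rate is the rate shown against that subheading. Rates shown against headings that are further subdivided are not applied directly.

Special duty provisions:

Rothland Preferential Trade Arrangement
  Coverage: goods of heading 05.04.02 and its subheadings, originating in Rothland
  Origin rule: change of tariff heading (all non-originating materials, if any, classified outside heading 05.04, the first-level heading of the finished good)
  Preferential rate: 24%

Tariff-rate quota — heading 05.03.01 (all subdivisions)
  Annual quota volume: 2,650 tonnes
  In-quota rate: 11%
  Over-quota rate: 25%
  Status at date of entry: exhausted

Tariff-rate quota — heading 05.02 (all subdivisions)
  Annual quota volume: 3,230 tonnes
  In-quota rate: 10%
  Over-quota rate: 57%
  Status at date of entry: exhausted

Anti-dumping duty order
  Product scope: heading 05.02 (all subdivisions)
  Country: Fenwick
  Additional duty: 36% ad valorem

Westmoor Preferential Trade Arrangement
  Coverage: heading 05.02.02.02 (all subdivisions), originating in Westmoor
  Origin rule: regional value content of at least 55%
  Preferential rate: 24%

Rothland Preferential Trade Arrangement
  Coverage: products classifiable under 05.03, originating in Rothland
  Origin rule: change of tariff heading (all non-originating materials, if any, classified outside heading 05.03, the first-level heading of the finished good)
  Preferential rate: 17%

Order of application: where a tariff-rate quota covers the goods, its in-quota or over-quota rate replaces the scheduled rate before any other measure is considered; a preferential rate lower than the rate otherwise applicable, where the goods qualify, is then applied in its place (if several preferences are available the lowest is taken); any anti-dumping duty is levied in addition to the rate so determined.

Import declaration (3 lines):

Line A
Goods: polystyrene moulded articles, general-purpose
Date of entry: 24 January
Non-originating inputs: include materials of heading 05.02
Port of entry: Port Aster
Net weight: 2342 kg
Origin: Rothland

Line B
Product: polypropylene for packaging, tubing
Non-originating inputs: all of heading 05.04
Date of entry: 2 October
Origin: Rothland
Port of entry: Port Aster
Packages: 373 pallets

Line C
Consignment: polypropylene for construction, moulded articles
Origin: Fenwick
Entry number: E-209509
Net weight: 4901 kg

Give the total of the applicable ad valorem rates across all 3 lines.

Line A: polystyrene → 05.02; moulded articles → 05.02.04; general-purpose → 05.02.04.02. Scheduled 13%. quota on 05.02 exhausted → over-quota 57%; Rothland agreement on 05.04.02: 05.02.04.02 not covered; Rothland agreement on 05.03: 05.02.04.02 not covered. → 57%.
Line B: polypropylene → 05.03; tubing → 05.03.01; for packaging → 05.03.01.01. Scheduled 22%. quota on 05.03.01 exhausted → over-quota 25%; Rothland agreement on 05.04.02: 05.03.01.01 not covered; Rothland agreement on 05.03: CTH met → 17% available; preferential 17%. → 17%.
Line C: polypropylene → 05.03; moulded articles → 05.03.02; for construction → 05.03.02.02. Scheduled 10%. No special measure applies. → 10%.
Sum: 57% + 17% + 10% = 84%.

84%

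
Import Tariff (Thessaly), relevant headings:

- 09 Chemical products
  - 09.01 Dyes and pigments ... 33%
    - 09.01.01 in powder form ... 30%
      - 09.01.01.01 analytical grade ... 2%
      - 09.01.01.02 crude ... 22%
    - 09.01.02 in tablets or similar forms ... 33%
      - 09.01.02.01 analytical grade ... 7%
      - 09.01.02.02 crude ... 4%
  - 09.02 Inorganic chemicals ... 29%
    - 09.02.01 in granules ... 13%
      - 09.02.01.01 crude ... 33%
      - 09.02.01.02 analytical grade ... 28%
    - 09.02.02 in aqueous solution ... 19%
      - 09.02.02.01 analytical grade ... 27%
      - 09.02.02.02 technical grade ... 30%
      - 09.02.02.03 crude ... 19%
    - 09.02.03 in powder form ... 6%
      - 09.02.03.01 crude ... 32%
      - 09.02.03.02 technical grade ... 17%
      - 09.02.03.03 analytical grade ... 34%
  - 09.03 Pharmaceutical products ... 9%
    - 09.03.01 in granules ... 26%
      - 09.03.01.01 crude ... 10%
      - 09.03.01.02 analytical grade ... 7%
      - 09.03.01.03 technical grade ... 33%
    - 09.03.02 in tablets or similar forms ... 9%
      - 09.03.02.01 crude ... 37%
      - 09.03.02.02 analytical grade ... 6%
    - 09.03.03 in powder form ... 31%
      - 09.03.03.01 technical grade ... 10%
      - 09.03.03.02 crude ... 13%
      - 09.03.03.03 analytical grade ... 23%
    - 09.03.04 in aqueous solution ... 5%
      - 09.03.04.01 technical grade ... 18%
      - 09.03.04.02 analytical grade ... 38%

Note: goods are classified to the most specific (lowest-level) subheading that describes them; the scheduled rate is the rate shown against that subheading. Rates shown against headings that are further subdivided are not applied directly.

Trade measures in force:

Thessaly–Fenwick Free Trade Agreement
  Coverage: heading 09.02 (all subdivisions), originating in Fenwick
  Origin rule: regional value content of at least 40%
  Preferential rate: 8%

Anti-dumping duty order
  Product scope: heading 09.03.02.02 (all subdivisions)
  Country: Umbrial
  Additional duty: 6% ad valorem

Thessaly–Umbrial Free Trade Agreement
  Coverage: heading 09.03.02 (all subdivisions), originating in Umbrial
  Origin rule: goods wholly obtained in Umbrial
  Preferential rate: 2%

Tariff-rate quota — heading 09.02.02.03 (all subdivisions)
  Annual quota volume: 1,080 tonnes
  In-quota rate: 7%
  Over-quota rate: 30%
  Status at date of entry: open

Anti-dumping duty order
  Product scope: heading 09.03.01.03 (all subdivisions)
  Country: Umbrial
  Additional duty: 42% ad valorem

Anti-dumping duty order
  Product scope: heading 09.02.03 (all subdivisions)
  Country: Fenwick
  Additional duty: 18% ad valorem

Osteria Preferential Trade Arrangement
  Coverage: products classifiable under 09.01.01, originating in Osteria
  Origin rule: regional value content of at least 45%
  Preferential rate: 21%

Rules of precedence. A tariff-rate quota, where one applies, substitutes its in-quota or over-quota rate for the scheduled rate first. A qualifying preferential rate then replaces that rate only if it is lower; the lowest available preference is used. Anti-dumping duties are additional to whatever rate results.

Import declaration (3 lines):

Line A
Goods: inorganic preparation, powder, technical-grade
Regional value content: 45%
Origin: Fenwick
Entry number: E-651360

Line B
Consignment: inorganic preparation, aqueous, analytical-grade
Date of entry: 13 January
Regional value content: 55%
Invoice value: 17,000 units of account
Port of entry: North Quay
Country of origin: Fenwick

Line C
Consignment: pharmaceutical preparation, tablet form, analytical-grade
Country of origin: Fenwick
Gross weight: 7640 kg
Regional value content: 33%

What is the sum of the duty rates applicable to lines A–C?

40%

Line A: inorganic → 09.02; powder → 09.02.03; technical-grade → 09.02.03.02. Scheduled 17%. Fenwick agreement on 09.02: RVC ≥ 40% → 8% available; preferential 8%; anti-dumping (Fenwick, 09.02.03): +18%; total 8% + 18% = 26%. → 26%.
Line B: inorganic → 09.02; aqueous → 09.02.02; analytical-grade → 09.02.02.01. Scheduled 27%. Fenwick agreement on 09.02: RVC ≥ 40% → 8% available; preferential 8%. → 8%.
Line C: pharmaceutical → 09.03; tablet form → 09.03.02; analytical-grade → 09.03.02.02. Scheduled 6%. Fenwick agreement on 09.02: 09.03.02.02 not covered. → 6%.
Sum: 26% + 8% + 6% = 40%.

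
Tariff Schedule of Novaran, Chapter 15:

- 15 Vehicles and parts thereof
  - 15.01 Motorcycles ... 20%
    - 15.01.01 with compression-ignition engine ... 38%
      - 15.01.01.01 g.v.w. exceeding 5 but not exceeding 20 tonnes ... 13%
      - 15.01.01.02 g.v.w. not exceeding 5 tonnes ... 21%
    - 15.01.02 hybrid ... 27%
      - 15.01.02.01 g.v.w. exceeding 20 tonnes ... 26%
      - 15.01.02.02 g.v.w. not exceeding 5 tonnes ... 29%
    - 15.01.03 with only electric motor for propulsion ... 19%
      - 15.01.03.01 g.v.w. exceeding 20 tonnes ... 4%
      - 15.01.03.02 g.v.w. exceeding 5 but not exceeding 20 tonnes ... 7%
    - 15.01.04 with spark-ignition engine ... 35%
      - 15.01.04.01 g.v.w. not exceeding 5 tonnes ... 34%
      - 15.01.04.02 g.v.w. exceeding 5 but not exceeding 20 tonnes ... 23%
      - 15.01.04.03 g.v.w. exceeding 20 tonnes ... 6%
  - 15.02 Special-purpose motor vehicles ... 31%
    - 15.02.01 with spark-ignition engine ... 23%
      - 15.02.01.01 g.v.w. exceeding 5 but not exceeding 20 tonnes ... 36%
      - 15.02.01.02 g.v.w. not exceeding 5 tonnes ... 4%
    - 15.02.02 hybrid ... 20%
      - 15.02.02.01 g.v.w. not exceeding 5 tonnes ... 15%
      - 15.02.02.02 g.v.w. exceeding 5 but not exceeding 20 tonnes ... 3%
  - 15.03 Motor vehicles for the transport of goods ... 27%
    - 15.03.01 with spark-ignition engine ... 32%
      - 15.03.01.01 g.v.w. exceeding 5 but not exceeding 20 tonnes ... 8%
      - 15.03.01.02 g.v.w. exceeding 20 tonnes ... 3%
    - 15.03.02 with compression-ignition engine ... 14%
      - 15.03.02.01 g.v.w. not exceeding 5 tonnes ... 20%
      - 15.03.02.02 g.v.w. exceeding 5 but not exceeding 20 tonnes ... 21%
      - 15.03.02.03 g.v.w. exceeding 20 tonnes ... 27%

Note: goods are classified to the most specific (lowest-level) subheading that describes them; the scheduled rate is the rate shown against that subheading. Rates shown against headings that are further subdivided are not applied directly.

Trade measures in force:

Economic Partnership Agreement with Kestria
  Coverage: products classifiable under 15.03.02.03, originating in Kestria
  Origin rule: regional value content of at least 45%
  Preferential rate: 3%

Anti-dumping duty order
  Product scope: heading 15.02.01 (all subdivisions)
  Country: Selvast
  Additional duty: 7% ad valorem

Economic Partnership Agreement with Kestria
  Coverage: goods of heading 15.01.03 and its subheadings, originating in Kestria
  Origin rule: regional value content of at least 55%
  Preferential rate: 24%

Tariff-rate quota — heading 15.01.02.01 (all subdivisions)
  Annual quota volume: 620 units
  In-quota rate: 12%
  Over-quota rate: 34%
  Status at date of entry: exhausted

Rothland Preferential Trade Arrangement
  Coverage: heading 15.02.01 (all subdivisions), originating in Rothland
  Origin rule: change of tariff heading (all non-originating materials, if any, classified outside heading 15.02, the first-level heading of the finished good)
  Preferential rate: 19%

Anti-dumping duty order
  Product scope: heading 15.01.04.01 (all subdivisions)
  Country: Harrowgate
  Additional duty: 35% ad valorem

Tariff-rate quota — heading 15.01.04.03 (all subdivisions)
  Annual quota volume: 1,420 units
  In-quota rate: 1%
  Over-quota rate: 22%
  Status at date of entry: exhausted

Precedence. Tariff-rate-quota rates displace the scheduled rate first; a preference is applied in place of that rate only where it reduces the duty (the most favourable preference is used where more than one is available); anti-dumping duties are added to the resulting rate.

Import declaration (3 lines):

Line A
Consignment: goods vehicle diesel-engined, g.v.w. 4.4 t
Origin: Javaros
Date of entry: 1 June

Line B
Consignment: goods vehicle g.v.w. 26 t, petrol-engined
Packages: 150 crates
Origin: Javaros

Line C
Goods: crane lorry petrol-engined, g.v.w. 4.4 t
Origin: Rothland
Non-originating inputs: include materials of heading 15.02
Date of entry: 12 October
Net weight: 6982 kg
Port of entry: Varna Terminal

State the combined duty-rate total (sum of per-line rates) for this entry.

Line A: goods vehicle → 15.03; diesel-engined → 15.03.02; g.v.w. 4.4 t → 15.03.02.01. Scheduled 20%. No special measure applies. → 20%.
Line B: goods vehicle → 15.03; petrol-engined → 15.03.01; g.v.w. 26 t → 15.03.01.02. Scheduled 3%. No special measure applies. → 3%.
Line C: crane lorry → 15.02; petrol-engined → 15.02.01; g.v.w. 4.4 t → 15.02.01.02. Scheduled 4%. Rothland agreement on 15.02.01: CTH not met. → 4%.
Sum: 20% + 3% + 4% = 27%.

27%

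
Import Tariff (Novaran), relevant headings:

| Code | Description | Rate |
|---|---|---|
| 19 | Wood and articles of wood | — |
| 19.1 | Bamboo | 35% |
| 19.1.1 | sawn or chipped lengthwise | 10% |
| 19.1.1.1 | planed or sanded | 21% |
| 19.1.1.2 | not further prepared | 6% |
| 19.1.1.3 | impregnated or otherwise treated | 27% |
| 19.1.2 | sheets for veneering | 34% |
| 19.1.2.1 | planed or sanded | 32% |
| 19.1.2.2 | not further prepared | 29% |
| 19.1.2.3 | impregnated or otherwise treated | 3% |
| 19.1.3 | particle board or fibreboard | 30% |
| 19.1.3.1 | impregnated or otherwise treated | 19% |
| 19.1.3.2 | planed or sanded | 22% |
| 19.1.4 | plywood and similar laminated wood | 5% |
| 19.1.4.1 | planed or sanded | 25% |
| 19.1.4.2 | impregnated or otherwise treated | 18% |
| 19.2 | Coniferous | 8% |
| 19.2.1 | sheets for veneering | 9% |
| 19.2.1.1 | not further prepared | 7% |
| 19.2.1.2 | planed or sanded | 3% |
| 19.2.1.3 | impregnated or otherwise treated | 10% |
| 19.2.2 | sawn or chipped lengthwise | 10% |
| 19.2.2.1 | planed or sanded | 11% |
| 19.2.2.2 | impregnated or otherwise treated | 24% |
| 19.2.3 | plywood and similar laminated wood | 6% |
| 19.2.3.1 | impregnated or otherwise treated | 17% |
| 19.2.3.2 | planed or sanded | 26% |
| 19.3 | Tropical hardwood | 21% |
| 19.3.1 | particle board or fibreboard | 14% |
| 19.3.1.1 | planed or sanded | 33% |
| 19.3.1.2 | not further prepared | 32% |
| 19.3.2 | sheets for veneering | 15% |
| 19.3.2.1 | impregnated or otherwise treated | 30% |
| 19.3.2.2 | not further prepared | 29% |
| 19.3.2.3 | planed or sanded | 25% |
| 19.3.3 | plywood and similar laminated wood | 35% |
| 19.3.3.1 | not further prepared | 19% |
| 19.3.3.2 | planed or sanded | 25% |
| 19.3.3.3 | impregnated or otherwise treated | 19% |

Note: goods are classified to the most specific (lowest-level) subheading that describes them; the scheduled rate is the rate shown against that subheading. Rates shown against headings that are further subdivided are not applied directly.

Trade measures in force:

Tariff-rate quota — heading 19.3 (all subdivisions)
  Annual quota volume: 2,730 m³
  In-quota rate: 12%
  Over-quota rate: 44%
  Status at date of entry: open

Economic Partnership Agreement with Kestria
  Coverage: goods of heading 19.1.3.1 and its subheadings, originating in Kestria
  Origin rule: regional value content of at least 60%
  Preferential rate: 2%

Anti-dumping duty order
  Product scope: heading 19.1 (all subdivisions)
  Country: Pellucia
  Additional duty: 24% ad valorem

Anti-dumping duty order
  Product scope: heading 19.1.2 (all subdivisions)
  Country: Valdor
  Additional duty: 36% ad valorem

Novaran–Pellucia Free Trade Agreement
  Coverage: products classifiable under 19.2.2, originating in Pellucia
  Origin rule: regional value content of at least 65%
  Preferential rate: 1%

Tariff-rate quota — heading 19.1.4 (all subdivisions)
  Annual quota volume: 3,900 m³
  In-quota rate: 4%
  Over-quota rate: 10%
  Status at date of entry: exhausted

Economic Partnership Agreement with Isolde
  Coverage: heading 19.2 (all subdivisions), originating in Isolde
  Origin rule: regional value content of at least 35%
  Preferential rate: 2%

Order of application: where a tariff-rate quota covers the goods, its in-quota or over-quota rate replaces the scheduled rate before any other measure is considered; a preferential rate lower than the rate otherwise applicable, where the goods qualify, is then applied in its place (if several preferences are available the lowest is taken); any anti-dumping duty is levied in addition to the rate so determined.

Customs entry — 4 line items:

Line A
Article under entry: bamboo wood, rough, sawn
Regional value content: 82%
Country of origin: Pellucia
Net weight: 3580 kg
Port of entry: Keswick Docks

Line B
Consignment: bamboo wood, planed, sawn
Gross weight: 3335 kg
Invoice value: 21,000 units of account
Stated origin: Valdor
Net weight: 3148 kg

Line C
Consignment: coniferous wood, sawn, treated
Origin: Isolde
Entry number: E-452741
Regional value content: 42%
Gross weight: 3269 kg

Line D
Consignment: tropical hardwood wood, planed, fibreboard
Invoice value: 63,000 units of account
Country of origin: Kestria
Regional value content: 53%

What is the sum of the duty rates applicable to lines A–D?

Line A: bamboo → 19.1; sawn → 19.1.1; rough → 19.1.1.2. Scheduled 6%. Pellucia agreement on 19.2.2: 19.1.1.2 not covered; anti-dumping (Pellucia, 19.1): +24%; total 6% + 24% = 30%. → 30%.
Line B: bamboo → 19.1; sawn → 19.1.1; planed → 19.1.1.1. Scheduled 21%. No special measure applies. → 21%.
Line C: coniferous → 19.2; sawn → 19.2.2; treated → 19.2.2.2. Scheduled 24%. Isolde agreement on 19.2: RVC ≥ 35% → 2% available; preferential 2%. → 2%.
Line D: tropical hardwood → 19.3; fibreboard → 19.3.1; planed → 19.3.1.1. Scheduled 33%. quota on 19.3 open → in-quota 12%; Kestria agreement on 19.1.3.1: 19.3.1.1 not covered. → 12%.
Sum: 30% + 21% + 2% + 12% = 65%.

65%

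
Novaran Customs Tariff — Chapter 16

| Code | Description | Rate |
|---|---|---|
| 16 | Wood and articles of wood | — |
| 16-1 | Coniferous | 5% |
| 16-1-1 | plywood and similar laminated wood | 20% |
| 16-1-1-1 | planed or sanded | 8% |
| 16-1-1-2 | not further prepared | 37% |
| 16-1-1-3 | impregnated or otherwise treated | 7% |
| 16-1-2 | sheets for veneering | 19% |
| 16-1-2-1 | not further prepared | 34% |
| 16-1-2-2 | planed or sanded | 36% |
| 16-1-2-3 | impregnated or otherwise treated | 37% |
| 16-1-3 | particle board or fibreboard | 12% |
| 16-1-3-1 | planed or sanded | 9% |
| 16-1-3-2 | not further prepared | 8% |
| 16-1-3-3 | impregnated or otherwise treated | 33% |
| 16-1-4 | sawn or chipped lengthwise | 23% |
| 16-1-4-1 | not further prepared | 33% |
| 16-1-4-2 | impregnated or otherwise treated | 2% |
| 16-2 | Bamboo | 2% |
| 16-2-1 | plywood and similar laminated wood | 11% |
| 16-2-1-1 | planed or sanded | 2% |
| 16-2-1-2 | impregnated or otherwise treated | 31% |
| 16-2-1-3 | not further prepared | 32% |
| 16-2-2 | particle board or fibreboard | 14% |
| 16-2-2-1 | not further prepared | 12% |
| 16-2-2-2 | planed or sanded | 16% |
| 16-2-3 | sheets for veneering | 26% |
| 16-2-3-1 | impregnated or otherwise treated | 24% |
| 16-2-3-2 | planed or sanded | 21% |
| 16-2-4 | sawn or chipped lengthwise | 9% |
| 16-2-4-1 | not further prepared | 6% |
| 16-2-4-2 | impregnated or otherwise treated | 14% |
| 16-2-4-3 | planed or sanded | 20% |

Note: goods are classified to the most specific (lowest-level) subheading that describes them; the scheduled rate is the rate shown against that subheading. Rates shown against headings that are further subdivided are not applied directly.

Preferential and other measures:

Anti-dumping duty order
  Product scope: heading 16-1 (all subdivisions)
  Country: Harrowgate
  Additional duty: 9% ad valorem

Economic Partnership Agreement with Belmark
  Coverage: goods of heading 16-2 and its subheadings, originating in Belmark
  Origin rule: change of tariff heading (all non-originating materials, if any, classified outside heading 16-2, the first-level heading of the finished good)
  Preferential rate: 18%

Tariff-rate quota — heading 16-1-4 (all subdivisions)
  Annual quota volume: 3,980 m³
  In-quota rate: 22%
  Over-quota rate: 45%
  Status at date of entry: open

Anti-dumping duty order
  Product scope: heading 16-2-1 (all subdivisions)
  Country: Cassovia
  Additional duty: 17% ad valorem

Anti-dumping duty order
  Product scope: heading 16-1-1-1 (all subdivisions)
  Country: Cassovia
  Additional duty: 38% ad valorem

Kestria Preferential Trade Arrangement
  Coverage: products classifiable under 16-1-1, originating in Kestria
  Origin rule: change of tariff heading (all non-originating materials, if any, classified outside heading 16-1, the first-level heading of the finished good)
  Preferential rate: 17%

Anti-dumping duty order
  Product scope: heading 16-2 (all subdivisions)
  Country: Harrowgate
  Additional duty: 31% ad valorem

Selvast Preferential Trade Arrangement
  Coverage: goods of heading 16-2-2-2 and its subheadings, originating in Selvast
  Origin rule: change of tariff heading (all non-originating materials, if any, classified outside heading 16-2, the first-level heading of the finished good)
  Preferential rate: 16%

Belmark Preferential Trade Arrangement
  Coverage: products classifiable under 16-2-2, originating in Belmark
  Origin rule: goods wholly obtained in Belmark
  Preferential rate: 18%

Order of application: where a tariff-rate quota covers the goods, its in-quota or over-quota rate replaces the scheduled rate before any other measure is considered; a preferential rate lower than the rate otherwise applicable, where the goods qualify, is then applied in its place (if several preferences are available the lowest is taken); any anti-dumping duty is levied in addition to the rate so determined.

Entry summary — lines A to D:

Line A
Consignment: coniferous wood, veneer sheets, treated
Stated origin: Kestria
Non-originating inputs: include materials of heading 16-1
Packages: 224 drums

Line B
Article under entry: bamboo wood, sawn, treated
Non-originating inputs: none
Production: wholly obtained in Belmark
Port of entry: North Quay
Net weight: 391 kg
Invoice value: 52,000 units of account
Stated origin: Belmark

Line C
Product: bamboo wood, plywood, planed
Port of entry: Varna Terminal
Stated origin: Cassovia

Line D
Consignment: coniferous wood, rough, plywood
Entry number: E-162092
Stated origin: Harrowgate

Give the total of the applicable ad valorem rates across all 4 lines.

116%

Line A: coniferous → 16-1; veneer sheets → 16-1-2; treated → 16-1-2-3. Scheduled 37%. Kestria agreement on 16-1-1: 16-1-2-3 not covered. → 37%.
Line B: bamboo → 16-2; sawn → 16-2-4; treated → 16-2-4-2. Scheduled 14%. Belmark agreement on 16-2: CTH met → 18% available; Belmark agreement on 16-2-2: 16-2-4-2 not covered; preference 18% not lower than 14% → no reduction. → 14%.
Line C: bamboo → 16-2; plywood → 16-2-1; planed → 16-2-1-1. Scheduled 2%. anti-dumping (Cassovia, 16-2-1): +17%; total 2% + 17% = 19%. → 19%.
Line D: coniferous → 16-1; plywood → 16-1-1; rough → 16-1-1-2. Scheduled 37%. anti-dumping (Harrowgate, 16-1): +9%; total 37% + 9% = 46%. → 46%.
Sum: 37% + 14% + 19% + 46% = 116%.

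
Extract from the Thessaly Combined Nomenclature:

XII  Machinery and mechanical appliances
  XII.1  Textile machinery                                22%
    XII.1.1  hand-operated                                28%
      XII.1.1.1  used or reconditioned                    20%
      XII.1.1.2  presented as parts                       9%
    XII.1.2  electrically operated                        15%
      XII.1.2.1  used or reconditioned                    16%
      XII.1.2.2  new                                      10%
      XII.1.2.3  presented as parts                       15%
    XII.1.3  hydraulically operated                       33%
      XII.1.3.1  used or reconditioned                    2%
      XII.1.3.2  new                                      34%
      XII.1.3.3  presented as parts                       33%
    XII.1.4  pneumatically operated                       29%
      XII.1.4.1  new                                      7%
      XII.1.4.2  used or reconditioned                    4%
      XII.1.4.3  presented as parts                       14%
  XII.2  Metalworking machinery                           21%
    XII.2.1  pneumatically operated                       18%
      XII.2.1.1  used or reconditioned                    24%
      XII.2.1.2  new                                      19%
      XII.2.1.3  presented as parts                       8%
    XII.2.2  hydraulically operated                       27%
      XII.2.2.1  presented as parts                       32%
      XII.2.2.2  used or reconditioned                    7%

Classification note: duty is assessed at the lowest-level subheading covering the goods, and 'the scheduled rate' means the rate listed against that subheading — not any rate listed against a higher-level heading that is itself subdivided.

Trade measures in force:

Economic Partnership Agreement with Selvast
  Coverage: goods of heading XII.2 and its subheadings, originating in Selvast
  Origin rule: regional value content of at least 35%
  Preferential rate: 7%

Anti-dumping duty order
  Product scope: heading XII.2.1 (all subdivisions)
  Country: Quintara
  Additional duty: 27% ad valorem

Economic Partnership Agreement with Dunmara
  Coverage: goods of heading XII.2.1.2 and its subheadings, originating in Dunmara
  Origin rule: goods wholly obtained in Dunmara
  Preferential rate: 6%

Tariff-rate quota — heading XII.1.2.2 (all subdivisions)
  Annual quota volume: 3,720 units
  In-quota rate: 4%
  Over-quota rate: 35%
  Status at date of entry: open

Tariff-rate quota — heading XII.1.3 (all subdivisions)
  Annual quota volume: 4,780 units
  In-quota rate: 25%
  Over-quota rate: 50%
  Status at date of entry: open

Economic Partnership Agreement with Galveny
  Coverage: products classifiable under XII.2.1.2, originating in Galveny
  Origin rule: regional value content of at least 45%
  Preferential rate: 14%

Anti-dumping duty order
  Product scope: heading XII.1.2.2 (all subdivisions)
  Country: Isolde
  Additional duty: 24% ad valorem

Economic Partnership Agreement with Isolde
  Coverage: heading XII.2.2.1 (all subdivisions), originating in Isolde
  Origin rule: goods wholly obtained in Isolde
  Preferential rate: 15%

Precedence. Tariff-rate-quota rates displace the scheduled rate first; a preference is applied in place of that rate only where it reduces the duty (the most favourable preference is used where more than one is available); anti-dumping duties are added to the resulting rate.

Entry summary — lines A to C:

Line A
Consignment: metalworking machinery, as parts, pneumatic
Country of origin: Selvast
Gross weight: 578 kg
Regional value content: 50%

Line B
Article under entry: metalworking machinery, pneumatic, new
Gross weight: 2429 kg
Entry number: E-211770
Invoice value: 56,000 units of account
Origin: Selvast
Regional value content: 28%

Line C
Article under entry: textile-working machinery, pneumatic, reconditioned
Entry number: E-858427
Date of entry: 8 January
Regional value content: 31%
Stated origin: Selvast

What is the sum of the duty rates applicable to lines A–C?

Line A: metalworking → XII.2; pneumatic → XII.2.1; as parts → XII.2.1.3. Scheduled 8%. Selvast agreement on XII.2: RVC ≥ 35% → 7% available; preferential 7%. → 7%.
Line B: metalworking → XII.2; pneumatic → XII.2.1; new → XII.2.1.2. Scheduled 19%. Selvast agreement on XII.2: RVC < 35%. → 19%.
Line C: textile-working → XII.1; pneumatic → XII.1.4; reconditioned → XII.1.4.2. Scheduled 4%. Selvast agreement on XII.2: XII.1.4.2 not covered. → 4%.
Sum: 7% + 19% + 4% = 30%.

30%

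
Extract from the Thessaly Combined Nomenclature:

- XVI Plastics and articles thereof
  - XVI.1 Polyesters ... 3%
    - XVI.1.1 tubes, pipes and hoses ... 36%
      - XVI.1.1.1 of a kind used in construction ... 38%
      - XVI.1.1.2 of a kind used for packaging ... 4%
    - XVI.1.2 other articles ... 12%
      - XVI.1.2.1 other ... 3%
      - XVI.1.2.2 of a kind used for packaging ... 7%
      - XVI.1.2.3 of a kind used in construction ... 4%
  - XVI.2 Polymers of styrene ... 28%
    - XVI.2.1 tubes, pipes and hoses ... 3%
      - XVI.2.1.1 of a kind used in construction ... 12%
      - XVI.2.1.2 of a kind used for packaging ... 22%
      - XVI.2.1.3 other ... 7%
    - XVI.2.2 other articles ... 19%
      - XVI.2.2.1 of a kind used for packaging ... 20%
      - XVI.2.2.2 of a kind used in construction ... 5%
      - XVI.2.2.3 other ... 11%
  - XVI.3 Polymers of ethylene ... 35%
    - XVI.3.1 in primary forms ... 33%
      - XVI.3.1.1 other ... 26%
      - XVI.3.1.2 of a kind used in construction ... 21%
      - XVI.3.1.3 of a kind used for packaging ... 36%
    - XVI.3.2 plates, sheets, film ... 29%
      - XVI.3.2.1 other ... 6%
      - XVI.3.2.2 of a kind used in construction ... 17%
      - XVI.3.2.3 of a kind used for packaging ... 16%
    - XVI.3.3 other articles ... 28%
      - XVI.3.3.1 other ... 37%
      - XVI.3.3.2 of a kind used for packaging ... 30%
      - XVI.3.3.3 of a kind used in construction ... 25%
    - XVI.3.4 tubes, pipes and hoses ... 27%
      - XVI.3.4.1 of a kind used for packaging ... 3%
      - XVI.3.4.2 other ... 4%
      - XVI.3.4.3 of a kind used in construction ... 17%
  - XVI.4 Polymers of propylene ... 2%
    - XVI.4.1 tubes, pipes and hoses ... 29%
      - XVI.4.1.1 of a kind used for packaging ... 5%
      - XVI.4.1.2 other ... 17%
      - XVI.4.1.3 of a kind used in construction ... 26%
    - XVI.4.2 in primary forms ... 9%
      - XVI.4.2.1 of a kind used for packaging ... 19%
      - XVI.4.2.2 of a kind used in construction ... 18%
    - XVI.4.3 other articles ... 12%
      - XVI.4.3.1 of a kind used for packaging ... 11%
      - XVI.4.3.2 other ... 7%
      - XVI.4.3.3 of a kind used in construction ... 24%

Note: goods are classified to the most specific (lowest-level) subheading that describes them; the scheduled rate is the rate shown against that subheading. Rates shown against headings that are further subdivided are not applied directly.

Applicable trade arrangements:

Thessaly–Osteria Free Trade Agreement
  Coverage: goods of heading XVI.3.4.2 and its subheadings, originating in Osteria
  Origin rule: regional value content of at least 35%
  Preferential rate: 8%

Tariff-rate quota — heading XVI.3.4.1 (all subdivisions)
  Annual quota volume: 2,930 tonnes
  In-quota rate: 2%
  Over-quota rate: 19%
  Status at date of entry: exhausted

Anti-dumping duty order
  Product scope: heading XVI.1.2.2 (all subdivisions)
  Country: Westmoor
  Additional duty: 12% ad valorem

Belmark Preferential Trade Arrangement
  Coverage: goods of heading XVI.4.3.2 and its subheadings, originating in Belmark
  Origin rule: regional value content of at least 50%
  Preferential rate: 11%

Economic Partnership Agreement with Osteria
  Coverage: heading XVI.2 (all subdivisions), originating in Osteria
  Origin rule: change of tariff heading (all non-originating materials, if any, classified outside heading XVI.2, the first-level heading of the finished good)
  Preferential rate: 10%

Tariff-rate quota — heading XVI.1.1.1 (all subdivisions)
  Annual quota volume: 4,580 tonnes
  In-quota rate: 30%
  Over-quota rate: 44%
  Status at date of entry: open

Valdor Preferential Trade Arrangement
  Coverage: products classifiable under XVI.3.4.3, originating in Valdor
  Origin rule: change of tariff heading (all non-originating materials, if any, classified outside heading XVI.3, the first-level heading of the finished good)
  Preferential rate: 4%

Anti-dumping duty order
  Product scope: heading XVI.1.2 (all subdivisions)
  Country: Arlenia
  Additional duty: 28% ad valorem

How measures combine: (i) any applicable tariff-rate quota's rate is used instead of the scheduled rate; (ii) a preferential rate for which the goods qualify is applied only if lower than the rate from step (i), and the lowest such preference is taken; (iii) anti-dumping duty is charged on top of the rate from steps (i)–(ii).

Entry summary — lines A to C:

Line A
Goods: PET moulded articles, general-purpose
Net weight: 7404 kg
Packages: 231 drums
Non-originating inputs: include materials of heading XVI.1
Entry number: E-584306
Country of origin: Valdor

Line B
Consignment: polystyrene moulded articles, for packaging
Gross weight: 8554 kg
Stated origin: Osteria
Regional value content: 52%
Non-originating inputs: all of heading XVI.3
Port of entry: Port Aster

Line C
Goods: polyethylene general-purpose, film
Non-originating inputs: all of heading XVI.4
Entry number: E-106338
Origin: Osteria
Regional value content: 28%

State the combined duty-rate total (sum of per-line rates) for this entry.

Line A: PET → XVI.1; moulded articles → XVI.1.2; general-purpose → XVI.1.2.1. Scheduled 3%. Valdor agreement on XVI.3.4.3: XVI.1.2.1 not covered. → 3%.
Line B: polystyrene → XVI.2; moulded articles → XVI.2.2; for packaging → XVI.2.2.1. Scheduled 20%. Osteria agreement on XVI.3.4.2: XVI.2.2.1 not covered; Osteria agreement on XVI.2: CTH met → 10% available; preferential 10%. → 10%.
Line C: polyethylene → XVI.3; film → XVI.3.2; general-purpose → XVI.3.2.1. Scheduled 6%. Osteria agreement on XVI.3.4.2: XVI.3.2.1 not covered; Osteria agreement on XVI.2: XVI.3.2.1 not covered. → 6%.
Sum: 3% + 10% + 6% = 19%.

19%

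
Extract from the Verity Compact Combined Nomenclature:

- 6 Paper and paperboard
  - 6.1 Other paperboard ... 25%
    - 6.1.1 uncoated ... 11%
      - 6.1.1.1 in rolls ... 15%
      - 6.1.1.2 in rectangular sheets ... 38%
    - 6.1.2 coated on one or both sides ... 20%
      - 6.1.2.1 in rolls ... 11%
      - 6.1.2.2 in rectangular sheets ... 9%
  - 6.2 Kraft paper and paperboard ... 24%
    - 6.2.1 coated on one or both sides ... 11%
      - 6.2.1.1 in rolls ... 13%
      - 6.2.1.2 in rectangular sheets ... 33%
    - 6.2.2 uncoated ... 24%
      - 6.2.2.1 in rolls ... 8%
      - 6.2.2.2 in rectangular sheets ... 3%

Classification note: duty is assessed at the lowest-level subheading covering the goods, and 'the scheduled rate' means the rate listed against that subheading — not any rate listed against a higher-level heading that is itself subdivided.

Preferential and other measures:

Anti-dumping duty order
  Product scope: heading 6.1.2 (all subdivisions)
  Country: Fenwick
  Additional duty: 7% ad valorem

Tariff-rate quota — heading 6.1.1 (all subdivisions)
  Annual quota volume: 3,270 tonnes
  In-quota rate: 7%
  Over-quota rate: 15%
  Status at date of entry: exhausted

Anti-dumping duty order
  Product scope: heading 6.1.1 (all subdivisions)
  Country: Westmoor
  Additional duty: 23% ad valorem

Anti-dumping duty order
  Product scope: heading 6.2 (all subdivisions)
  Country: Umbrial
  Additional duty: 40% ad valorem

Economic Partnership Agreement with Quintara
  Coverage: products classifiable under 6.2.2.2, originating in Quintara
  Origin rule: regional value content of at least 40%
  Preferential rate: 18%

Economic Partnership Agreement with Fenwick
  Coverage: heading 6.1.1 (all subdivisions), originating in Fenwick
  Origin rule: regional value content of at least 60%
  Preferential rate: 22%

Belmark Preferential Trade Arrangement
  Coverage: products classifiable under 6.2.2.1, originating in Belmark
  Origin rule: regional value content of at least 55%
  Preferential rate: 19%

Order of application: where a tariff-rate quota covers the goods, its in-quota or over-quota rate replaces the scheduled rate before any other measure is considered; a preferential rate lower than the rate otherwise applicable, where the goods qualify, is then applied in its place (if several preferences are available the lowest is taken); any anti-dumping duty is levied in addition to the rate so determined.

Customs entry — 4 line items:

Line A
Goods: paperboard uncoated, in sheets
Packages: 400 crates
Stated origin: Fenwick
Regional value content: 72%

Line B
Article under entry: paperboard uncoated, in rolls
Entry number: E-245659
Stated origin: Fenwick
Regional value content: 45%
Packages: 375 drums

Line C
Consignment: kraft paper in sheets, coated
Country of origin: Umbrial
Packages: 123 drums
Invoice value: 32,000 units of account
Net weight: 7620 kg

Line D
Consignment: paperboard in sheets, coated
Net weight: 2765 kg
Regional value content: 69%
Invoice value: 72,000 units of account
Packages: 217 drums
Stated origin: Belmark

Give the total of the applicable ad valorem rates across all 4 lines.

Line A: paperboard → 6.1; uncoated → 6.1.1; in sheets → 6.1.1.2. Scheduled 38%. quota on 6.1.1 exhausted → over-quota 15%; Fenwick agreement on 6.1.1: RVC ≥ 60% → 22% available; preference 22% not lower than 15% → no reduction. → 15%.
Line B: paperboard → 6.1; uncoated → 6.1.1; in rolls → 6.1.1.1. Scheduled 15%. quota on 6.1.1 exhausted → over-quota 15%; Fenwick agreement on 6.1.1: RVC < 60%. → 15%.
Line C: kraft paper → 6.2; coated → 6.2.1; in sheets → 6.2.1.2. Scheduled 33%. anti-dumping (Umbrial, 6.2): +40%; total 33% + 40% = 73%. → 73%.
Line D: paperboard → 6.1; coated → 6.1.2; in sheets → 6.1.2.2. Scheduled 9%. Belmark agreement on 6.2.2.1: 6.1.2.2 not covered. → 9%.
Sum: 15% + 15% + 73% + 9% = 112%.

112%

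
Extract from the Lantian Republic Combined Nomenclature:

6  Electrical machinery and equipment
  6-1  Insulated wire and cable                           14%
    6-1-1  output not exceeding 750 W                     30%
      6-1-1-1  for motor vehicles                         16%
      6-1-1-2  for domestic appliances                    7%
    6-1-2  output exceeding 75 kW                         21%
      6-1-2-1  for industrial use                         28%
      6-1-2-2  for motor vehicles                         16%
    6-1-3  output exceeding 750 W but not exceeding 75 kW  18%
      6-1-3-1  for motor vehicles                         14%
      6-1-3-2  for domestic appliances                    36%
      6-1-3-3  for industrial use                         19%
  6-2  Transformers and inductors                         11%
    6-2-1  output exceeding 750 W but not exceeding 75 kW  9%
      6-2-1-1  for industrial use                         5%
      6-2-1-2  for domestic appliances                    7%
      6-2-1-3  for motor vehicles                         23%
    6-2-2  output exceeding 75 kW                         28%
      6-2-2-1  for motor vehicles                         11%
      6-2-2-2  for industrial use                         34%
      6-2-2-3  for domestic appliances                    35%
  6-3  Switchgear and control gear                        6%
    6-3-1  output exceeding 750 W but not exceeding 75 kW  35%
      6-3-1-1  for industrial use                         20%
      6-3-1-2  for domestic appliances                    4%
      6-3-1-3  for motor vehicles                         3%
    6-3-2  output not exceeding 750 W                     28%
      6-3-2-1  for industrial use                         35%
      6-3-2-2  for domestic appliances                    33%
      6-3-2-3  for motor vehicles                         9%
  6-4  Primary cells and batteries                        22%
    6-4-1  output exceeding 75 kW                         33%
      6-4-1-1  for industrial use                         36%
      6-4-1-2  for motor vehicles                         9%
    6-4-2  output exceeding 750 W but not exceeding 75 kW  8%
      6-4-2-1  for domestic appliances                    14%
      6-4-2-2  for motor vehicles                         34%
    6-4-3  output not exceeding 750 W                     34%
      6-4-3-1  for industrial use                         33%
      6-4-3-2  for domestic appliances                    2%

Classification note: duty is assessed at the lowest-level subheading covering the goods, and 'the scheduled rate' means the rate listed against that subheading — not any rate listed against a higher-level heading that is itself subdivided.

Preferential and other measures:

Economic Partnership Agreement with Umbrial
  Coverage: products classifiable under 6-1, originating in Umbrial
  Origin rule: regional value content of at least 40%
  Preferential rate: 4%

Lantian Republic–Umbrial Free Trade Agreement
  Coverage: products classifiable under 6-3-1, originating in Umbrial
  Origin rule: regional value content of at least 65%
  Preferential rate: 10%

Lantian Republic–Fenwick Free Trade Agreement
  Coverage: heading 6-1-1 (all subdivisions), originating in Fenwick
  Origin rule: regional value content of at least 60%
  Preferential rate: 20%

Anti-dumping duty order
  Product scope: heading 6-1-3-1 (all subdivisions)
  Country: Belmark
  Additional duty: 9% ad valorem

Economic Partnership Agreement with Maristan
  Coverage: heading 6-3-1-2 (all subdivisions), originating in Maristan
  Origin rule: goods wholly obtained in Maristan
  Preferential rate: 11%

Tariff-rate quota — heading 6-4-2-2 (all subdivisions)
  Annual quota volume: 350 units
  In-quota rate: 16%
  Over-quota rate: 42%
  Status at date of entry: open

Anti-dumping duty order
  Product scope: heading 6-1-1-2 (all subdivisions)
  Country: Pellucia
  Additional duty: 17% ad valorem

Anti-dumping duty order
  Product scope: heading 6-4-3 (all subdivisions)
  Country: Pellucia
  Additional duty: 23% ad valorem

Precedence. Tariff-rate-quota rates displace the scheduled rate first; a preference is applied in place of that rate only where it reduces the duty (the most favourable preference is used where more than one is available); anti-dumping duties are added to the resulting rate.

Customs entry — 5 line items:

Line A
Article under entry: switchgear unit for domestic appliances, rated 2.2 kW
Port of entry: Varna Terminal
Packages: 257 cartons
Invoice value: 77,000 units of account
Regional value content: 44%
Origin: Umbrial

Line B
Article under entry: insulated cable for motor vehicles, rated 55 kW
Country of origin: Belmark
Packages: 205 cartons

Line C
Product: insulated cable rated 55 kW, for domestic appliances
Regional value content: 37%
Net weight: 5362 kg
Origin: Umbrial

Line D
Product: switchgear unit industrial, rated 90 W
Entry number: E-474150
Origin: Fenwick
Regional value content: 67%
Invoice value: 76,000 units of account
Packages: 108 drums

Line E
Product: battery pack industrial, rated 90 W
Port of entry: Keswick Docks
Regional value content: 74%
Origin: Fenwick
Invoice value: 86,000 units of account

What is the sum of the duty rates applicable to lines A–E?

Line A: switchgear unit → 6-3; rated 2.2 kW → 6-3-1; for domestic appliances → 6-3-1-2. Scheduled 4%. Umbrial agreement on 6-1: 6-3-1-2 not covered; Umbrial agreement on 6-3-1: RVC < 65%. → 4%.
Line B: insulated cable → 6-1; rated 55 kW → 6-1-3; for motor vehicles → 6-1-3-1. Scheduled 14%. anti-dumping (Belmark, 6-1-3-1): +9%; total 14% + 9% = 23%. → 23%.
Line C: insulated cable → 6-1; rated 55 kW → 6-1-3; for domestic appliances → 6-1-3-2. Scheduled 36%. Umbrial agreement on 6-1: RVC < 40%; Umbrial agreement on 6-3-1: 6-1-3-2 not covered. → 36%.
Line D: switchgear unit → 6-3; rated 90 W → 6-3-2; industrial → 6-3-2-1. Scheduled 35%. Fenwick agreement on 6-1-1: 6-3-2-1 not covered. → 35%.
Line E: battery pack → 6-4; rated 90 W → 6-4-3; industrial → 6-4-3-1. Scheduled 33%. Fenwick agreement on 6-1-1: 6-4-3-1 not covered. → 33%.
Sum: 4% + 23% + 36% + 35% + 33% = 131%.

131%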